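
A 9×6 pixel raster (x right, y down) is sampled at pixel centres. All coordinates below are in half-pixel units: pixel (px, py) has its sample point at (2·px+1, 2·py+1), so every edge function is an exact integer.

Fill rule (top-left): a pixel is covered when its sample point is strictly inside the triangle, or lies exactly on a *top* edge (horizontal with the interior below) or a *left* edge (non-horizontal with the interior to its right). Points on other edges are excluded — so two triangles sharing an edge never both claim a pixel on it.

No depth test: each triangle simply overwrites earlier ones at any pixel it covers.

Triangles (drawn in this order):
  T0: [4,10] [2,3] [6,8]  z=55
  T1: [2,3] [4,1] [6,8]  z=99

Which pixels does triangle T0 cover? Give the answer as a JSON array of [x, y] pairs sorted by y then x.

T0:
  2·area = 18
  edge (4, 10)→(2, 3): d=(-2,-7) top-left  bias=+0
  edge (2, 3)→(6, 8): d=(4,5) right/bottom  bias=-1
  edge (6, 8)→(4, 10): d=(-2,2) right/bottom  bias=-1
    (6,0)@(13, 1): e=[81,-63,0] → .  [on edge]
    (5,1)@(11, 3): e=[63,-45,0] → .  [on edge]
    (1,2)@(3, 5): e=[3,3,12] → X
    (2,2)@(5, 5): e=[17,-7,8] → .
    (4,2)@(9, 5): e=[45,-27,0] → .  [on edge]
    (1,3)@(3, 7): e=[-1,11,8] → .
    (2,3)@(5, 7): e=[13,1,4] → X
    (3,3)@(7, 7): e=[27,-9,0] → .  [on edge]
    (2,4)@(5, 9): e=[9,9,0] → .  [on edge]
    (1,5)@(3, 11): e=[-9,27,0] → .  [on edge]
  covered (2 px):
    . . . . . . . . .
    . . . . . . . . .
    . X . . . . . . .
    . . X . . . . . .
    . . . . . . . . .
    . . . . . . . . .
T1:
  2·area = 18
  edge (2, 3)→(4, 1): d=(2,-2) top-left  bias=+0
  edge (4, 1)→(6, 8): d=(2,7) right/bottom  bias=-1
  edge (6, 8)→(2, 3): d=(-4,-5) top-left  bias=+0
    (1,1)@(3, 3): e=[2,11,5] → X
    (2,1)@(5, 3): e=[6,-3,15] → .
    (1,2)@(3, 5): e=[6,15,-3] → .
    (2,2)@(5, 5): e=[10,1,7] → X
    (3,2)@(7, 5): e=[14,-13,17] → .
    (2,3)@(5, 7): e=[14,5,-1] → .
  covered (2 px):
    . . . . . . . . .
    . X . . . . . . .
    . . X . . . . . .
    . . . . . . . . .
    . . . . . . . . .
    . . . . . . . . .

Final: [[1,2],[2,3]]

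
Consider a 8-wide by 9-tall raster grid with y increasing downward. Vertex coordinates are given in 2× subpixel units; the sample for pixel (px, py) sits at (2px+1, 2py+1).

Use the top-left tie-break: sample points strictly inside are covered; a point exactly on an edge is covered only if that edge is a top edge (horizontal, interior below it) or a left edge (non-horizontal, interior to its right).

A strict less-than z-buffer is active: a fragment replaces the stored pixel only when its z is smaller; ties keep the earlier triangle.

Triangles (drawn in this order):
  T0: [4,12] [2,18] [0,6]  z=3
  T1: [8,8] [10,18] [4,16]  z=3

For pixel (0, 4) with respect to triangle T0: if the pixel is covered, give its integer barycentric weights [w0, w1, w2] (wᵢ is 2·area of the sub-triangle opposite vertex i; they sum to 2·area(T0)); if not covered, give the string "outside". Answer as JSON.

T0:
  2·area = 36
  edge (4, 12)→(2, 18): d=(-2,6) right/bottom  bias=-1
  edge (2, 18)→(0, 6): d=(-2,-12) top-left  bias=+0
  edge (0, 6)→(4, 12): d=(4,6) right/bottom  bias=-1
    (3,1)@(7, 3): e=[0,90,-54] → ·  [on edge]
    (0,4)@(1, 9): e=[24,6,6] → #
    (1,4)@(3, 9): e=[12,30,-6] → ·
    (2,4)@(5, 9): e=[0,54,-18] → ·  [on edge]
    (0,5)@(1, 11): e=[20,2,14] → #
    (1,5)@(3, 11): e=[8,26,2] → #
    (2,5)@(5, 11): e=[-4,50,-10] → ·
    (0,6)@(1, 13): e=[16,-2,22] → ·
    (1,6)@(3, 13): e=[4,22,10] → #
    (2,6)@(5, 13): e=[-8,46,-2] → ·
    (1,7)@(3, 15): e=[0,18,18] → ·  [on edge]
  covered (4 px):
    · · · · · · · ·
    · · · · · · · ·
    · · · · · · · ·
    · · · · · · · ·
    # · · · · · · ·
    # # · · · · · ·
    · # · · · · · ·
    · · · · · · · ·
    · · · · · · · ·
T1:
  2·area = 56
  edge (8, 8)→(10, 18): d=(2,10) right/bottom  bias=-1
  edge (10, 18)→(4, 16): d=(-6,-2) top-left  bias=+0
  edge (4, 16)→(8, 8): d=(4,-8) top-left  bias=+0
    (3,1)@(7, 3): e=[0,84,-28] → ·  [on edge]
    (3,5)@(7, 11): e=[16,36,4] → #
    (4,5)@(9, 11): e=[-4,40,20] → ·
    (3,6)@(7, 13): e=[20,24,12] → #
    (4,6)@(9, 13): e=[0,28,28] → ·  [on edge]
    (0,7)@(1, 15): e=[84,0,-28] → ·  [on edge]
    (2,7)@(5, 15): e=[44,8,4] → #
    (4,7)@(9, 15): e=[4,16,36] → #
    (5,7)@(11, 15): e=[-16,20,52] → ·
    (2,8)@(5, 17): e=[48,-4,12] → ·
    (3,8)@(7, 17): e=[28,0,28] → #  [on edge]
    (5,8)@(11, 17): e=[-12,8,60] → ·
  covered (7 px):
    · · · · · · · ·
    · · · · · · · ·
    · · · · · · · ·
    · · · · · · · ·
    · · · · · · · ·
    · · · # · · · ·
    · · · # · · · ·
    · · # # # · · ·
    · · · # # · · ·

Final: [6,6,24]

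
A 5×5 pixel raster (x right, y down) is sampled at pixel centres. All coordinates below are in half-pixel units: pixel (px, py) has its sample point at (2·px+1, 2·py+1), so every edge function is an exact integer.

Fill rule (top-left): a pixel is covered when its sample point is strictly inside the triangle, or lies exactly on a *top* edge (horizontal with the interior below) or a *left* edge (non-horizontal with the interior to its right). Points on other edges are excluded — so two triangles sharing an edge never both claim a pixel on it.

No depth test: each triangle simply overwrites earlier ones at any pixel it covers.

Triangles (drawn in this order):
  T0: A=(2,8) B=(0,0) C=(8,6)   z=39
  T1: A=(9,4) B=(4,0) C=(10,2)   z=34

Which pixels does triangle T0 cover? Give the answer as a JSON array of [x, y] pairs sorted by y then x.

T0:
  2·area = 52
  edge (2, 8)→(0, 0): d=(-2,-8) top-left  bias=+0
  edge (0, 0)→(8, 6): d=(8,6) right/bottom  bias=-1
  edge (8, 6)→(2, 8): d=(-6,2) right/bottom  bias=-1
    (0,0)@(1, 1): e=[6,2,44] → #
    (1,0)@(3, 1): e=[22,-10,40] → ·
    (0,1)@(1, 3): e=[2,18,32] → #
    (1,1)@(3, 3): e=[18,6,28] → #
    (2,1)@(5, 3): e=[34,-6,24] → ·
    (0,2)@(1, 5): e=[-2,34,20] → ·
    (1,2)@(3, 5): e=[14,22,16] → #
    (2,2)@(5, 5): e=[30,10,12] → #
    (3,2)@(7, 5): e=[46,-2,8] → ·
    (1,3)@(3, 7): e=[10,38,4] → #
    (2,3)@(5, 7): e=[26,26,0] → ·  [on edge]
    (1,4)@(3, 9): e=[6,54,-8] → ·
  covered (6 px):
    # · · · ·
    # # · · ·
    · # # · ·
    · # · · ·
    · · · · ·
T1:
  2·area = 14
  edge (9, 4)→(4, 0): d=(-5,-4) top-left  bias=+0
  edge (4, 0)→(10, 2): d=(6,2) right/bottom  bias=-1
  edge (10, 2)→(9, 4): d=(-1,2) right/bottom  bias=-1
    (3,0)@(7, 1): e=[7,0,7] → ·  [on edge]
    (4,1)@(9, 3): e=[5,8,1] → #
    (4,2)@(9, 5): e=[-5,20,-1] → ·
  covered (1 px):
    · · · · ·
    · · · · #
    · · · · ·
    · · · · ·
    · · · · ·

Result: [[0,0],[0,1],[1,1],[1,2],[2,2],[1,3]]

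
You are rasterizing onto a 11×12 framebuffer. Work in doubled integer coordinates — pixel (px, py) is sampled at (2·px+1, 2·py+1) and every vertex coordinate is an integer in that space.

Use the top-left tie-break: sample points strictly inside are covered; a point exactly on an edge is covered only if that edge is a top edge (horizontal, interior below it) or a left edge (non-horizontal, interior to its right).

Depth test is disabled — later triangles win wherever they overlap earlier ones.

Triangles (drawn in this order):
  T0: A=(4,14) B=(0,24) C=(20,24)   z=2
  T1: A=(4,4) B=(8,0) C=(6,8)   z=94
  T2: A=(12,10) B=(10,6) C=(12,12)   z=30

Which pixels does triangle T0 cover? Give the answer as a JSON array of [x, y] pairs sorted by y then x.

T0:
  2·area = 200  (B↔C swapped to make it positive)
  edge (4, 14)→(20, 24): d=(16,10) right/bottom  bias=-1
  edge (20, 24)→(0, 24): d=(-20,0) right/bottom  bias=-1
  edge (0, 24)→(4, 14): d=(4,-10) top-left  bias=+0
    (2,7)@(5, 15): e=[6,180,14] → █
    (3,7)@(7, 15): e=[-14,180,34] → ·
    (1,8)@(3, 17): e=[58,140,2] → █
    (3,8)@(7, 17): e=[18,140,42] → █
    (4,8)@(9, 17): e=[-2,140,62] → ·
    (1,9)@(3, 19): e=[90,100,10] → █
    (4,9)@(9, 19): e=[30,100,70] → █
    (5,9)@(11, 19): e=[10,100,90] → █
    (6,9)@(13, 19): e=[-10,100,110] → ·
    (1,10)@(3, 21): e=[122,60,18] → █
    (6,10)@(13, 21): e=[22,60,118] → █
    (7,10)@(15, 21): e=[2,60,138] → █
  covered (25 px):
    · · · · · · · · · · ·
    · · · · · · · · · · ·
    · · · · · · · · · · ·
    · · · · · · · · · · ·
    · · · · · · · · · · ·
    · · · · · · · · · · ·
    · · · · · · · · · · ·
    · · █ · · · · · · · ·
    · █ █ █ · · · · · · ·
    · █ █ █ █ █ · · · · ·
    · █ █ █ █ █ █ █ · · ·
    █ █ █ █ █ █ █ █ █ · ·
T1:
  2·area = 24
  edge (4, 4)→(8, 0): d=(4,-4) top-left  bias=+0
  edge (8, 0)→(6, 8): d=(-2,8) right/bottom  bias=-1
  edge (6, 8)→(4, 4): d=(-2,-4) top-left  bias=+0
    (3,0)@(7, 1): e=[0,6,18] → █  [on edge]
    (4,0)@(9, 1): e=[8,-10,26] → ·
    (2,1)@(5, 3): e=[0,18,6] → █  [on edge]
    (4,1)@(9, 3): e=[16,-14,22] → ·
    (1,2)@(3, 5): e=[0,30,-6] → ·  [on edge]
    (2,2)@(5, 5): e=[8,14,2] → █
    (3,2)@(7, 5): e=[16,-2,10] → ·
    (0,3)@(1, 7): e=[0,42,-18] → ·  [on edge]
    (2,3)@(5, 7): e=[16,10,-2] → ·
  covered (4 px):
    · · · █ · · · · · · ·
    · · █ █ · · · · · · ·
    · · █ · · · · · · · ·
    · · · · · · · · · · ·
    · · · · · · · · · · ·
    · · · · · · · · · · ·
    · · · · · · · · · · ·
    · · · · · · · · · · ·
    · · · · · · · · · · ·
    · · · · · · · · · · ·
    · · · · · · · · · · ·
    · · · · · · · · · · ·
T2:
  2·area = 4  (B↔C swapped to make it positive)
  edge (12, 10)→(12, 12): d=(0,2) right/bottom  bias=-1
  edge (12, 12)→(10, 6): d=(-2,-6) top-left  bias=+0
  edge (10, 6)→(12, 10): d=(2,4) right/bottom  bias=-1
    (4,1)@(9, 3): e=[6,0,-2] → ·  [on edge]
    (5,4)@(11, 9): e=[2,0,2] → █  [on edge]
    (6,4)@(13, 9): e=[-2,12,-6] → ·
    (5,5)@(11, 11): e=[2,-4,6] → ·
    (6,7)@(13, 15): e=[-2,0,6] → ·  [on edge]
    (7,10)@(15, 21): e=[-6,0,10] → ·  [on edge]
  covered (1 px):
    · · · · · · · · · · ·
    · · · · · · · · · · ·
    · · · · · · · · · · ·
    · · · · · · · · · · ·
    · · · · · █ · · · · ·
    · · · · · · · · · · ·
    · · · · · · · · · · ·
    · · · · · · · · · · ·
    · · · · · · · · · · ·
    · · · · · · · · · · ·
    · · · · · · · · · · ·
    · · · · · · · · · · ·

Result: [[2,7],[1,8],[2,8],[3,8],[1,9],[2,9],[3,9],[4,9],[5,9],[1,10],[2,10],[3,10],[4,10],[5,10],[6,10],[7,10],[0,11],[1,11],[2,11],[3,11],[4,11],[5,11],[6,11],[7,11],[8,11]]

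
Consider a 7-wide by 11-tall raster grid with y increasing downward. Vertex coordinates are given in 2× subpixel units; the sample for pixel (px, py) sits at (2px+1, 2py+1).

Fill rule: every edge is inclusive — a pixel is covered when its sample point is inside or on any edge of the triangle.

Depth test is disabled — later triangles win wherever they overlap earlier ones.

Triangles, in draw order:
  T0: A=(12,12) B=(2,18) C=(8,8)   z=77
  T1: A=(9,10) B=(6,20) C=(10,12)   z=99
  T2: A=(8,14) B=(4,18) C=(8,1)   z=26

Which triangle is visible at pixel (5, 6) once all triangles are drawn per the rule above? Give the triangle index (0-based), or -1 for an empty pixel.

T0:
  2·area = 64
  edge (12, 12)→(2, 18): d=(-10,6) inclusive
  edge (2, 18)→(8, 8): d=(6,-10) inclusive
  edge (8, 8)→(12, 12): d=(4,4) inclusive
    (0,0)@(1, 1): e=[176,-112,0] → ·  [on edge]
    (1,1)@(3, 3): e=[144,-80,0] → ·  [on edge]
    (5,1)@(11, 3): e=[96,0,-32] → ·  [on edge]
    (2,2)@(5, 5): e=[112,-48,0] → ·  [on edge]
    (3,3)@(7, 7): e=[80,-16,0] → ·  [on edge]
    (4,4)@(9, 9): e=[48,16,0] → #  [on edge]
    (5,4)@(11, 9): e=[36,36,-8] → ·
    (3,5)@(7, 11): e=[40,8,16] → #
    (5,5)@(11, 11): e=[16,48,0] → #  [on edge]
    (6,5)@(13, 11): e=[4,68,-8] → ·
    (2,6)@(5, 13): e=[32,0,32] → #  [on edge]
    (5,6)@(11, 13): e=[-4,60,8] → ·
    (6,6)@(13, 13): e=[-16,80,0] → ·  [on edge]
    (3,7)@(7, 15): e=[0,32,32] → #  [on edge]
  covered (10 px):
    · · · · · · ·
    · · · · · · ·
    · · · · · · ·
    · · · · · · ·
    · · · · # · ·
    · · · # # # ·
    · · # # # · ·
    · · # # · · ·
    · # · · · · ·
    · · · · · · ·
    · · · · · · ·
T1:
  2·area = 16  (B↔C swapped to make it positive)
  edge (9, 10)→(10, 12): d=(1,2) inclusive
  edge (10, 12)→(6, 20): d=(-4,8) inclusive
  edge (6, 20)→(9, 10): d=(3,-10) inclusive
    (4,5)@(9, 11): e=[1,12,3] → #
    (5,5)@(11, 11): e=[-3,-4,23] → ·
    (4,6)@(9, 13): e=[3,4,9] → #
    (5,6)@(11, 13): e=[-1,-12,29] → ·
    (4,7)@(9, 15): e=[5,-4,15] → ·
    (3,8)@(7, 17): e=[11,4,1] → #
    (4,8)@(9, 17): e=[7,-12,21] → ·
    (3,9)@(7, 19): e=[13,-4,7] → ·
  covered (3 px):
    · · · · · · ·
    · · · · · · ·
    · · · · · · ·
    · · · · · · ·
    · · · · · · ·
    · · · · # · ·
    · · · · # · ·
    · · · · · · ·
    · · · # · · ·
    · · · · · · ·
    · · · · · · ·
T2:
  2·area = 52
  edge (8, 14)→(4, 18): d=(-4,4) inclusive
  edge (4, 18)→(8, 1): d=(4,-17) inclusive
  edge (8, 1)→(8, 14): d=(0,13) inclusive
    (3,3)@(7, 7): e=[32,7,13] → #
    (4,3)@(9, 7): e=[24,41,-13] → ·
    (3,4)@(7, 9): e=[24,15,13] → #
    (4,4)@(9, 9): e=[16,49,-13] → ·
    (6,4)@(13, 9): e=[0,117,-65] → ·  [on edge]
    (3,5)@(7, 11): e=[16,23,13] → #
    (4,5)@(9, 11): e=[8,57,-13] → ·
    (5,5)@(11, 11): e=[0,91,-39] → ·  [on edge]
    (3,6)@(7, 13): e=[8,31,13] → #
    (4,6)@(9, 13): e=[0,65,-13] → ·  [on edge]
    (2,7)@(5, 15): e=[8,5,39] → #
    (3,7)@(7, 15): e=[0,39,13] → #  [on edge]
    (2,8)@(5, 17): e=[0,13,39] → #  [on edge]
    (1,9)@(3, 19): e=[0,-13,65] → ·  [on edge]
    (0,10)@(1, 21): e=[0,-39,91] → ·  [on edge]
  covered (7 px):
    · · · · · · ·
    · · · · · · ·
    · · · · · · ·
    · · · # · · ·
    · · · # · · ·
    · · · # · · ·
    · · · # · · ·
    · · # # · · ·
    · · # · · · ·
    · · · · · · ·
    · · · · · · ·

Z-buffer (winner per pixel, '.' = empty):
  . . . . . . .
  . . . . . . .
  . . . . . . .
  . . . 2 . . .
  . . . 2 0 . .
  . . . 2 1 0 .
  . . 0 2 1 . .
  . . 2 2 . . .
  . 0 2 1 . . .
  . . . . . . .
  . . . . . . .

Answer: -1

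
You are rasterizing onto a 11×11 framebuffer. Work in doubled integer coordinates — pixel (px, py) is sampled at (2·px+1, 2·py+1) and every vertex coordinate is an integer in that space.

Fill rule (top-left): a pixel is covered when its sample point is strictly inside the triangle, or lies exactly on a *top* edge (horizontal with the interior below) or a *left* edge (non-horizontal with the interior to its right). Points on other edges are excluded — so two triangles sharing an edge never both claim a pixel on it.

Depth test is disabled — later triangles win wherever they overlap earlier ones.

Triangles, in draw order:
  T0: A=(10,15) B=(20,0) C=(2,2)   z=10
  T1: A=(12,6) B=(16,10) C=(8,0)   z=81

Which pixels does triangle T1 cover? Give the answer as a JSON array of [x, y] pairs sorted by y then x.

T0:
  2·area = 250  (B↔C swapped to make it positive)
  edge (10, 15)→(2, 2): d=(-8,-13) top-left  bias=+0
  edge (2, 2)→(20, 0): d=(18,-2) top-left  bias=+0
  edge (20, 0)→(10, 15): d=(-10,15) right/bottom  bias=-1
    (5,0)@(11, 1): e=[125,0,125] → █  [on edge]
    (6,0)@(13, 1): e=[151,4,95] → █
    (7,0)@(15, 1): e=[177,8,65] → █
    (8,0)@(17, 1): e=[203,12,35] → █
    (9,0)@(19, 1): e=[229,16,5] → █
    (10,0)@(21, 1): e=[255,20,-25] → ·
    (1,1)@(3, 3): e=[5,20,225] → █
    (2,1)@(5, 3): e=[31,24,195] → █
    (3,1)@(7, 3): e=[57,28,165] → █
    (4,1)@(9, 3): e=[83,32,135] → █
    (9,1)@(19, 3): e=[213,52,-15] → ·
    (1,2)@(3, 5): e=[-11,56,205] → ·
  covered (32 px):
    · · · · · █ █ █ █ █ ·
    · █ █ █ █ █ █ █ █ · ·
    · · █ █ █ █ █ █ · · ·
    · · · █ █ █ █ █ · · ·
    · · · █ █ █ █ · · · ·
    · · · · █ █ · · · · ·
    · · · · █ █ · · · · ·
    · · · · · · · · · · ·
    · · · · · · · · · · ·
    · · · · · · · · · · ·
    · · · · · · · · · · ·
T1:
  2·area = 8  (B↔C swapped to make it positive)
  edge (12, 6)→(8, 0): d=(-4,-6) top-left  bias=+0
  edge (8, 0)→(16, 10): d=(8,10) right/bottom  bias=-1
  edge (16, 10)→(12, 6): d=(-4,-4) top-left  bias=+0
    (3,0)@(7, 1): e=[-10,18,0] → ·  [on edge]
    (4,1)@(9, 3): e=[-6,14,0] → ·  [on edge]
    (5,2)@(11, 5): e=[-2,10,0] → ·  [on edge]
    (6,3)@(13, 7): e=[2,6,0] → █  [on edge]
    (7,3)@(15, 7): e=[14,-14,8] → ·
    (6,4)@(13, 9): e=[-6,22,-8] → ·
    (7,4)@(15, 9): e=[6,2,0] → █  [on edge]
    (8,4)@(17, 9): e=[18,-18,8] → ·
    (7,5)@(15, 11): e=[-2,18,-8] → ·
    (8,5)@(17, 11): e=[10,-2,0] → ·  [on edge]
    (9,6)@(19, 13): e=[14,-6,0] → ·  [on edge]
    (10,7)@(21, 15): e=[18,-10,0] → ·  [on edge]
  covered (2 px):
    · · · · · · · · · · ·
    · · · · · · · · · · ·
    · · · · · · · · · · ·
    · · · · · · █ · · · ·
    · · · · · · · █ · · ·
    · · · · · · · · · · ·
    · · · · · · · · · · ·
    · · · · · · · · · · ·
    · · · · · · · · · · ·
    · · · · · · · · · · ·
    · · · · · · · · · · ·

Result: [[6,3],[7,4]]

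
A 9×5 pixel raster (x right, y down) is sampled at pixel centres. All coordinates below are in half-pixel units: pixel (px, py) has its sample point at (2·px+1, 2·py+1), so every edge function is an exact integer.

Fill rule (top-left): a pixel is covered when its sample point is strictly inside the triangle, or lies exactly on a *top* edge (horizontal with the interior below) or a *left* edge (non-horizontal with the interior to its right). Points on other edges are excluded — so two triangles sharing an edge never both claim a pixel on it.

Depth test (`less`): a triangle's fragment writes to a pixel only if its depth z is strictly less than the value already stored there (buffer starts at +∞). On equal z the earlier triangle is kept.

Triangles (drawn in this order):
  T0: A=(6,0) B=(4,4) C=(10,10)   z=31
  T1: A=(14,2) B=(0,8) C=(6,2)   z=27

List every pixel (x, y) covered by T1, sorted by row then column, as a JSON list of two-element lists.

T0:
  2·area = 36  (B↔C swapped to make it positive)
  edge (6, 0)→(10, 10): d=(4,10) right/bottom  bias=-1
  edge (10, 10)→(4, 4): d=(-6,-6) top-left  bias=+0
  edge (4, 4)→(6, 0): d=(2,-4) top-left  bias=+0
    (0,0)@(1, 1): e=[54,0,-18] → ·  [on edge]
    (1,1)@(3, 3): e=[42,0,-6] → ·  [on edge]
    (2,1)@(5, 3): e=[22,12,2] → █
    (3,1)@(7, 3): e=[2,24,10] → █
    (4,1)@(9, 3): e=[-18,36,18] → ·
    (2,2)@(5, 5): e=[30,0,6] → █  [on edge]
    (4,2)@(9, 5): e=[-10,24,22] → ·
    (2,3)@(5, 7): e=[38,-12,10] → ·
    (3,3)@(7, 7): e=[18,0,18] → █  [on edge]
    (4,3)@(9, 7): e=[-2,12,26] → ·
    (3,4)@(7, 9): e=[26,-12,22] → ·
    (4,4)@(9, 9): e=[6,0,30] → █  [on edge]
  covered (6 px):
    · · · · · · · · ·
    · · █ █ · · · · ·
    · · █ █ · · · · ·
    · · · █ · · · · ·
    · · · · █ · · · ·
T1:
  2·area = 48
  edge (14, 2)→(0, 8): d=(-14,6) right/bottom  bias=-1
  edge (0, 8)→(6, 2): d=(6,-6) top-left  bias=+0
  edge (6, 2)→(14, 2): d=(8,0) top-left  bias=+0
    (3,0)@(7, 1): e=[56,0,-8] → ·  [on edge]
    (2,1)@(5, 3): e=[40,0,8] → █  [on edge]
    (3,1)@(7, 3): e=[28,12,8] → █
    (4,1)@(9, 3): e=[16,24,8] → █
    (5,1)@(11, 3): e=[4,36,8] → █
    (6,1)@(13, 3): e=[-8,48,8] → ·
    (1,2)@(3, 5): e=[24,0,24] → █  [on edge]
    (3,2)@(7, 5): e=[0,24,24] → ·  [on edge]
    (4,2)@(9, 5): e=[-12,36,24] → ·
    (5,2)@(11, 5): e=[-24,48,24] → ·
    (0,3)@(1, 7): e=[8,0,40] → █  [on edge]
    (1,3)@(3, 7): e=[-4,12,40] → ·
  covered (7 px):
    · · · · · · · · ·
    · · █ █ █ █ · · ·
    · █ █ · · · · · ·
    █ · · · · · · · ·
    · · · · · · · · ·

Answer: [[2,1],[3,1],[4,1],[5,1],[1,2],[2,2],[0,3]]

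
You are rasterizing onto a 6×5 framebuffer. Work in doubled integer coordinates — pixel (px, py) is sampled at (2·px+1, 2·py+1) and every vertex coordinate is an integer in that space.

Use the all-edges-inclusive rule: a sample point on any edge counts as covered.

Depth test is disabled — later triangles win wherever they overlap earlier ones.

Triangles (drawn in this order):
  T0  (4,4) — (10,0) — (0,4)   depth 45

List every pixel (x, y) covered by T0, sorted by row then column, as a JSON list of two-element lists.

T0:
  2·area = 16  (B↔C swapped to make it positive)
  edge (4, 4)→(0, 4): d=(-4,0) inclusive
  edge (0, 4)→(10, 0): d=(10,-4) inclusive
  edge (10, 0)→(4, 4): d=(-6,4) inclusive
    (1,1)@(3, 3): e=[4,2,10] → #
    (2,1)@(5, 3): e=[4,10,2] → #
    (3,1)@(7, 3): e=[4,18,-6] → ·
    (1,2)@(3, 5): e=[-4,22,-2] → ·
    (2,2)@(5, 5): e=[-4,30,-10] → ·
  covered (2 px):
    · · · · · ·
    · # # · · ·
    · · · · · ·
    · · · · · ·
    · · · · · ·

Result: [[1,1],[2,1]]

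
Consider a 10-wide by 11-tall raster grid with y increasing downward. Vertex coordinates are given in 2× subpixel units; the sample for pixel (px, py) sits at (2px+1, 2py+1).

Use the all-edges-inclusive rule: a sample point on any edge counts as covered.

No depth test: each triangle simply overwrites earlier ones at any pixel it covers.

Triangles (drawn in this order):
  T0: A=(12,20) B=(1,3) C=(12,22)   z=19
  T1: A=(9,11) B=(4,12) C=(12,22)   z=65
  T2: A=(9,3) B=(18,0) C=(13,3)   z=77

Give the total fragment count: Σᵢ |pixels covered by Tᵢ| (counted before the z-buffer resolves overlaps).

T0:
  2·area = 22  (B↔C swapped to make it positive)
  edge (12, 20)→(12, 22): d=(0,2) inclusive
  edge (12, 22)→(1, 3): d=(-11,-19) inclusive
  edge (1, 3)→(12, 20): d=(11,17) inclusive
    (0,1)@(1, 3): e=[22,0,0] → #  [on edge]
    (1,1)@(3, 3): e=[18,38,-34] → ·
    (0,2)@(1, 5): e=[22,-22,22] → ·
    (3,6)@(7, 13): e=[10,4,8] → #
    (4,6)@(9, 13): e=[6,42,-26] → ·
    (3,7)@(7, 15): e=[10,-18,30] → ·
    (5,9)@(11, 19): e=[2,14,6] → #
    (6,9)@(13, 19): e=[-2,52,-28] → ·
    (5,10)@(11, 21): e=[2,-8,28] → ·
  covered (3 px):
    · · · · · · · · · ·
    # · · · · · · · · ·
    · · · · · · · · · ·
    · · · · · · · · · ·
    · · · · · · · · · ·
    · · · · · · · · · ·
    · · · # · · · · · ·
    · · · · · · · · · ·
    · · · · · · · · · ·
    · · · · · # · · · ·
    · · · · · · · · · ·
T1:
  2·area = 58  (B↔C swapped to make it positive)
  edge (9, 11)→(12, 22): d=(3,11) inclusive
  edge (12, 22)→(4, 12): d=(-8,-10) inclusive
  edge (4, 12)→(9, 11): d=(5,-1) inclusive
    (9,4)@(19, 9): e=[-116,174,0] → ·  [on edge]
    (4,5)@(9, 11): e=[0,58,0] → #  [on edge]
    (5,5)@(11, 11): e=[-22,78,2] → ·
    (2,6)@(5, 13): e=[50,2,6] → #
    (3,6)@(7, 13): e=[28,22,8] → #
    (5,6)@(11, 13): e=[-16,62,12] → ·
    (2,7)@(5, 15): e=[56,-14,16] → ·
    (3,7)@(7, 15): e=[34,6,18] → #
    (5,7)@(11, 15): e=[-10,46,22] → ·
    (3,8)@(7, 17): e=[40,-10,28] → ·
    (4,8)@(9, 17): e=[18,10,30] → #
    (5,8)@(11, 17): e=[-4,30,32] → ·
  covered (8 px):
    · · · · · · · · · ·
    · · · · · · · · · ·
    · · · · · · · · · ·
    · · · · · · · · · ·
    · · · · · · · · · ·
    · · · · # · · · · ·
    · · # # # · · · · ·
    · · · # # · · · · ·
    · · · · # · · · · ·
    · · · · · # · · · ·
    · · · · · · · · · ·
T2:
  2·area = 12
  edge (9, 3)→(18, 0): d=(9,-3) inclusive
  edge (18, 0)→(13, 3): d=(-5,3) inclusive
  edge (13, 3)→(9, 3): d=(-4,0) inclusive
    (7,0)@(15, 1): e=[0,4,8] → #  [on edge]
    (8,0)@(17, 1): e=[6,-2,8] → ·
    (0,1)@(1, 3): e=[-24,36,0] → ·  [on edge]
    (1,1)@(3, 3): e=[-18,30,0] → ·  [on edge]
    (2,1)@(5, 3): e=[-12,24,0] → ·  [on edge]
    (3,1)@(7, 3): e=[-6,18,0] → ·  [on edge]
    (4,1)@(9, 3): e=[0,12,0] → #  [on edge]
    (5,1)@(11, 3): e=[6,6,0] → #  [on edge]
    (6,1)@(13, 3): e=[12,0,0] → #  [on edge]
    (7,1)@(15, 3): e=[18,-6,0] → ·  [on edge]
    (8,1)@(17, 3): e=[24,-12,0] → ·  [on edge]
    (9,1)@(19, 3): e=[30,-18,0] → ·  [on edge]
    (1,2)@(3, 5): e=[0,20,-8] → ·  [on edge]
    (1,4)@(3, 9): e=[36,0,-24] → ·  [on edge]
  covered (4 px):
    · · · · · · · # · ·
    · · · · # # # · · ·
    · · · · · · · · · ·
    · · · · · · · · · ·
    · · · · · · · · · ·
    · · · · · · · · · ·
    · · · · · · · · · ·
    · · · · · · · · · ·
    · · · · · · · · · ·
    · · · · · · · · · ·
    · · · · · · · · · ·

Answer: 15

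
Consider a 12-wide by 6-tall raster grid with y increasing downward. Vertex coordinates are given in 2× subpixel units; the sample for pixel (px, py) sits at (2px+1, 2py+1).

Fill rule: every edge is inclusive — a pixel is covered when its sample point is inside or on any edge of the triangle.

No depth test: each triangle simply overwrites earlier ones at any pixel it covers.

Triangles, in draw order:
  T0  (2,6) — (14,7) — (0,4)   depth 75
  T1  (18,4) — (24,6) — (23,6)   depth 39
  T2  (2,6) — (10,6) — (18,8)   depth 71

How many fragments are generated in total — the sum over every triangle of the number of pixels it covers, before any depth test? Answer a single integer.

T0:
  2·area = 22  (B↔C swapped to make it positive)
  edge (2, 6)→(0, 4): d=(-2,-2) inclusive
  edge (0, 4)→(14, 7): d=(14,3) inclusive
  edge (14, 7)→(2, 6): d=(-12,-1) inclusive
    (0,2)@(1, 5): e=[0,11,11] → #  [on edge]
    (1,2)@(3, 5): e=[4,5,13] → #
    (2,2)@(5, 5): e=[8,-1,15] → ·
    (0,3)@(1, 7): e=[-4,39,-13] → ·
    (1,3)@(3, 7): e=[0,33,-11] → ·  [on edge]
    (2,4)@(5, 9): e=[0,55,-33] → ·  [on edge]
    (3,5)@(7, 11): e=[0,77,-55] → ·  [on edge]
  covered (2 px):
    · · · · · · · · · · · ·
    · · · · · · · · · · · ·
    # # · · · · · · · · · ·
    · · · · · · · · · · · ·
    · · · · · · · · · · · ·
    · · · · · · · · · · · ·
T1:
  2·area = 2
  edge (18, 4)→(24, 6): d=(6,2) inclusive
  edge (24, 6)→(23, 6): d=(-1,0) inclusive
  edge (23, 6)→(18, 4): d=(-5,-2) inclusive
    (4,0)@(9, 1): e=[0,5,-3] → ·  [on edge]
    (7,1)@(15, 3): e=[0,3,-1] → ·  [on edge]
    (10,2)@(21, 5): e=[0,1,1] → #  [on edge]
    (11,2)@(23, 5): e=[-4,1,5] → ·
    (10,3)@(21, 7): e=[12,-1,-9] → ·
  covered (1 px):
    · · · · · · · · · · · ·
    · · · · · · · · · · · ·
    · · · · · · · · · · # ·
    · · · · · · · · · · · ·
    · · · · · · · · · · · ·
    · · · · · · · · · · · ·
T2:
  2·area = 16
  edge (2, 6)→(10, 6): d=(8,0) inclusive
  edge (10, 6)→(18, 8): d=(8,2) inclusive
  edge (18, 8)→(2, 6): d=(-16,-2) inclusive
    (5,3)@(11, 7): e=[8,6,2] → #
    (6,3)@(13, 7): e=[8,2,6] → #
    (7,3)@(15, 7): e=[8,-2,10] → ·
    (5,4)@(11, 9): e=[24,22,-30] → ·
    (6,4)@(13, 9): e=[24,18,-26] → ·
  covered (2 px):
    · · · · · · · · · · · ·
    · · · · · · · · · · · ·
    · · · · · · · · · · · ·
    · · · · · # # · · · · ·
    · · · · · · · · · · · ·
    · · · · · · · · · · · ·

Result: 5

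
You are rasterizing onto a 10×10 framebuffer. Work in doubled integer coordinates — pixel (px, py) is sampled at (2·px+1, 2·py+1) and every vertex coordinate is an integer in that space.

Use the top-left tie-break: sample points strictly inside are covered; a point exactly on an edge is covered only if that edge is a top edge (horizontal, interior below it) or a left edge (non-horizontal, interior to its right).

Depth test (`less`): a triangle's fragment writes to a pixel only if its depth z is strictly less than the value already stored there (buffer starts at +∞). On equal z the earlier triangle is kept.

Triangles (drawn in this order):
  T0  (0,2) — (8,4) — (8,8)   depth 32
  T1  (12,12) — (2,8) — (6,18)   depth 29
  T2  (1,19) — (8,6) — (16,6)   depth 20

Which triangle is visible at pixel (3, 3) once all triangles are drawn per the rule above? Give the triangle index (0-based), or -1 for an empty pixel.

T0:
  2·area = 32
  edge (0, 2)→(8, 4): d=(8,2) right/bottom  bias=-1
  edge (8, 4)→(8, 8): d=(0,4) right/bottom  bias=-1
  edge (8, 8)→(0, 2): d=(-8,-6) top-left  bias=+0
    (1,1)@(3, 3): e=[2,20,10] → #
    (2,1)@(5, 3): e=[-2,12,22] → ·
    (1,2)@(3, 5): e=[18,20,-6] → ·
    (2,2)@(5, 5): e=[14,12,6] → #
    (3,2)@(7, 5): e=[10,4,18] → #
    (4,2)@(9, 5): e=[6,-4,30] → ·
    (2,3)@(5, 7): e=[30,12,-10] → ·
    (3,3)@(7, 7): e=[26,4,2] → #
    (4,3)@(9, 7): e=[22,-4,14] → ·
    (3,4)@(7, 9): e=[42,4,-14] → ·
  covered (4 px):
    · · · · · · · · · ·
    · # · · · · · · · ·
    · · # # · · · · · ·
    · · · # · · · · · ·
    · · · · · · · · · ·
    · · · · · · · · · ·
    · · · · · · · · · ·
    · · · · · · · · · ·
    · · · · · · · · · ·
    · · · · · · · · · ·
T1:
  2·area = 84  (B↔C swapped to make it positive)
  edge (12, 12)→(6, 18): d=(-6,6) right/bottom  bias=-1
  edge (6, 18)→(2, 8): d=(-4,-10) top-left  bias=+0
  edge (2, 8)→(12, 12): d=(10,4) right/bottom  bias=-1
    (9,2)@(19, 5): e=[0,182,-98] → ·  [on edge]
    (8,3)@(17, 7): e=[0,154,-70] → ·  [on edge]
    (1,4)@(3, 9): e=[72,6,6] → #
    (2,4)@(5, 9): e=[60,26,-2] → ·
    (7,4)@(15, 9): e=[0,126,-42] → ·  [on edge]
    (1,5)@(3, 11): e=[60,-2,26] → ·
    (2,5)@(5, 11): e=[48,18,18] → #
    (3,5)@(7, 11): e=[36,38,10] → #
    (4,5)@(9, 11): e=[24,58,2] → #
    (5,5)@(11, 11): e=[12,78,-6] → ·
    (6,5)@(13, 11): e=[0,98,-14] → ·  [on edge]
    (2,6)@(5, 13): e=[36,10,38] → #
    (5,6)@(11, 13): e=[0,70,14] → ·  [on edge]
    (4,7)@(9, 15): e=[0,42,42] → ·  [on edge]
    (3,8)@(7, 17): e=[0,14,70] → ·  [on edge]
    (2,9)@(5, 19): e=[0,-14,98] → ·  [on edge]
  covered (9 px):
    · · · · · · · · · ·
    · · · · · · · · · ·
    · · · · · · · · · ·
    · · · · · · · · · ·
    · # · · · · · · · ·
    · · # # # · · · · ·
    · · # # # · · · · ·
    · · # # · · · · · ·
    · · · · · · · · · ·
    · · · · · · · · · ·
T2:
  2·area = 104
  edge (1, 19)→(8, 6): d=(7,-13) top-left  bias=+0
  edge (8, 6)→(16, 6): d=(8,0) top-left  bias=+0
  edge (16, 6)→(1, 19): d=(-15,13) right/bottom  bias=-1
    (4,3)@(9, 7): e=[20,8,76] → #
    (5,3)@(11, 7): e=[46,8,50] → #
    (6,3)@(13, 7): e=[72,8,24] → #
    (7,3)@(15, 7): e=[98,8,-2] → ·
    (3,4)@(7, 9): e=[8,24,72] → #
    (6,4)@(13, 9): e=[86,24,-6] → ·
    (3,5)@(7, 11): e=[22,40,42] → #
    (5,5)@(11, 11): e=[74,40,-10] → ·
    (2,6)@(5, 13): e=[10,56,38] → #
    (4,6)@(9, 13): e=[62,56,-14] → ·
    (2,7)@(5, 15): e=[24,72,8] → #
    (3,7)@(7, 15): e=[50,72,-18] → ·
    (0,9)@(1, 19): e=[0,104,0] → ·  [on edge]
  covered (12 px):
    · · · · · · · · · ·
    · · · · · · · · · ·
    · · · · · · · · · ·
    · · · · # # # · · ·
    · · · # # # · · · ·
    · · · # # · · · · ·
    · · # # · · · · · ·
    · · # · · · · · · ·
    · # · · · · · · · ·
    · · · · · · · · · ·

Z-buffer (winner per pixel, '.' = empty):
  . . . . . . . . . .
  . 0 . . . . . . . .
  . . 0 0 . . . . . .
  . . . 0 2 2 2 . . .
  . 1 . 2 2 2 . . . .
  . . 1 2 2 . . . . .
  . . 2 2 1 . . . . .
  . . 2 1 . . . . . .
  . 2 . . . . . . . .
  . . . . . . . . . .

Answer: 0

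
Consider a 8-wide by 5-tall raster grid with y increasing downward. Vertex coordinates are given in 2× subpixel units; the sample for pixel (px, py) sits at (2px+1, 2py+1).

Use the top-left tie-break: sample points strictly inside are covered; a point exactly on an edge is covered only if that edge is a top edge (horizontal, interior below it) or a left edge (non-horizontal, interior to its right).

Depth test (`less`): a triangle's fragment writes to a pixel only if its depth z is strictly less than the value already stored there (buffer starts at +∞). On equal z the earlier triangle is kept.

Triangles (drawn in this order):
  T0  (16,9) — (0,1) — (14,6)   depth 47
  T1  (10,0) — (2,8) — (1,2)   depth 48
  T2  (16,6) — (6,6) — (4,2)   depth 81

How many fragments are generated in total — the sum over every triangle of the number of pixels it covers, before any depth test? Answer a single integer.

T0:
  2·area = 32
  edge (16, 9)→(0, 1): d=(-16,-8) top-left  bias=+0
  edge (0, 1)→(14, 6): d=(14,5) right/bottom  bias=-1
  edge (14, 6)→(16, 9): d=(2,3) right/bottom  bias=-1
    (2,1)@(5, 3): e=[8,3,21] → █
    (3,1)@(7, 3): e=[24,-7,15] → ·
    (2,2)@(5, 5): e=[-24,31,25] → ·
    (4,2)@(9, 5): e=[8,11,13] → █
    (5,2)@(11, 5): e=[24,1,7] → █
    (6,2)@(13, 5): e=[40,-9,1] → ·
    (4,3)@(9, 7): e=[-24,39,17] → ·
    (5,3)@(11, 7): e=[-8,29,11] → ·
    (6,3)@(13, 7): e=[8,19,5] → █
    (7,3)@(15, 7): e=[24,9,-1] → ·
    (6,4)@(13, 9): e=[-24,47,9] → ·
  covered (4 px):
    · · · · · · · ·
    · · █ · · · · ·
    · · · · █ █ · ·
    · · · · · · █ ·
    · · · · · · · ·
T1:
  2·area = 56
  edge (10, 0)→(2, 8): d=(-8,8) right/bottom  bias=-1
  edge (2, 8)→(1, 2): d=(-1,-6) top-left  bias=+0
  edge (1, 2)→(10, 0): d=(9,-2) top-left  bias=+0
    (3,0)@(7, 1): e=[16,37,3] → █
    (4,0)@(9, 1): e=[0,49,7] → ·  [on edge]
    (1,1)@(3, 3): e=[32,11,13] → █
    (2,1)@(5, 3): e=[16,23,17] → █
    (3,1)@(7, 3): e=[0,35,21] → ·  [on edge]
    (1,2)@(3, 5): e=[16,9,31] → █
    (2,2)@(5, 5): e=[0,21,35] → ·  [on edge]
    (1,3)@(3, 7): e=[0,7,49] → ·  [on edge]
    (0,4)@(1, 9): e=[0,-7,63] → ·  [on edge]
  covered (4 px):
    · · · █ · · · ·
    · █ █ · · · · ·
    · █ · · · · · ·
    · · · · · · · ·
    · · · · · · · ·
T2:
  2·area = 40
  edge (16, 6)→(6, 6): d=(-10,0) right/bottom  bias=-1
  edge (6, 6)→(4, 2): d=(-2,-4) top-left  bias=+0
  edge (4, 2)→(16, 6): d=(12,4) right/bottom  bias=-1
    (0,0)@(1, 1): e=[50,-10,0] → ·  [on edge]
    (2,1)@(5, 3): e=[30,2,8] → █
    (3,1)@(7, 3): e=[30,10,0] → ·  [on edge]
    (2,2)@(5, 5): e=[10,-2,32] → ·
    (3,2)@(7, 5): e=[10,6,24] → █
    (4,2)@(9, 5): e=[10,14,16] → █
    (5,2)@(11, 5): e=[10,22,8] → █
    (6,2)@(13, 5): e=[10,30,0] → ·  [on edge]
    (3,3)@(7, 7): e=[-10,2,48] → ·
    (4,3)@(9, 7): e=[-10,10,40] → ·
    (5,3)@(11, 7): e=[-10,18,32] → ·
  covered (4 px):
    · · · · · · · ·
    · · █ · · · · ·
    · · · █ █ █ · ·
    · · · · · · · ·
    · · · · · · · ·

Result: 12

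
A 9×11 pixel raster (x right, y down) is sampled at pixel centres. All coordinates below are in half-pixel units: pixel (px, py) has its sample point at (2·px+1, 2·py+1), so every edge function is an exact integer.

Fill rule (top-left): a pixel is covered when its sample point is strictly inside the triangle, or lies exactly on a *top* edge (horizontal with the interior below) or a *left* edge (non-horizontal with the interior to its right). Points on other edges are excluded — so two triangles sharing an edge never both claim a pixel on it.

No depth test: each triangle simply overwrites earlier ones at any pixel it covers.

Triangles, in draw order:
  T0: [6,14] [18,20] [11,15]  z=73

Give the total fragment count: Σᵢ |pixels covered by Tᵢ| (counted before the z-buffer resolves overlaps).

T0:
  2·area = 18  (B↔C swapped to make it positive)
  edge (6, 14)→(11, 15): d=(5,1) right/bottom  bias=-1
  edge (11, 15)→(18, 20): d=(7,5) right/bottom  bias=-1
  edge (18, 20)→(6, 14): d=(-12,-6) top-left  bias=+0
    (0,6)@(1, 13): e=[0,36,-18] → ·  [on edge]
    (4,7)@(9, 15): e=[2,10,6] → █
    (5,7)@(11, 15): e=[0,0,18] → ·  [on edge]
    (4,8)@(9, 17): e=[12,24,-18] → ·
    (6,8)@(13, 17): e=[8,4,6] → █
    (7,8)@(15, 17): e=[6,-6,18] → ·
    (6,9)@(13, 19): e=[18,18,-18] → ·
  covered (2 px):
    · · · · · · · · ·
    · · · · · · · · ·
    · · · · · · · · ·
    · · · · · · · · ·
    · · · · · · · · ·
    · · · · · · · · ·
    · · · · · · · · ·
    · · · · █ · · · ·
    · · · · · · █ · ·
    · · · · · · · · ·
    · · · · · · · · ·

Result: 2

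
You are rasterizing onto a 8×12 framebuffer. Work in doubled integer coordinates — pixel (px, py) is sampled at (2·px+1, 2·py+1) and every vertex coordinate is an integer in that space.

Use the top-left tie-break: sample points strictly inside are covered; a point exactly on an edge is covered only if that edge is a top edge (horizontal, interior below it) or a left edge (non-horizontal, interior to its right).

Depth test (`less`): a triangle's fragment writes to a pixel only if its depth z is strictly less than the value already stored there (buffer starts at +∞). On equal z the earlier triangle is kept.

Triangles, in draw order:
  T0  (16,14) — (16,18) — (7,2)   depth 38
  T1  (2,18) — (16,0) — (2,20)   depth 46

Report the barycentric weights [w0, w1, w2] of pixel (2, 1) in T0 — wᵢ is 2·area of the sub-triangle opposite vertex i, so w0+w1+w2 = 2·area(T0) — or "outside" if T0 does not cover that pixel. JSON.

T0:
  2·area = 36
  edge (16, 14)→(16, 18): d=(0,4) right/bottom  bias=-1
  edge (16, 18)→(7, 2): d=(-9,-16) top-left  bias=+0
  edge (7, 2)→(16, 14): d=(9,12) right/bottom  bias=-1
    (4,2)@(9, 5): e=[28,5,3] → █
    (5,2)@(11, 5): e=[20,37,-21] → ·
    (4,3)@(9, 7): e=[28,-13,21] → ·
    (5,4)@(11, 9): e=[20,1,15] → █
    (6,4)@(13, 9): e=[12,33,-9] → ·
    (5,5)@(11, 11): e=[20,-17,33] → ·
    (6,5)@(13, 11): e=[12,15,9] → █
    (7,5)@(15, 11): e=[4,47,-15] → ·
    (6,6)@(13, 13): e=[12,-3,27] → ·
    (7,6)@(15, 13): e=[4,29,3] → █
    (7,7)@(15, 15): e=[4,11,21] → █
    (7,8)@(15, 17): e=[4,-7,39] → ·
  covered (5 px):
    · · · · · · · ·
    · · · · · · · ·
    · · · · █ · · ·
    · · · · · · · ·
    · · · · · █ · ·
    · · · · · · █ ·
    · · · · · · · █
    · · · · · · · █
    · · · · · · · ·
    · · · · · · · ·
    · · · · · · · ·
    · · · · · · · ·
T1:
  2·area = 28
  edge (2, 18)→(16, 0): d=(14,-18) top-left  bias=+0
  edge (16, 0)→(2, 20): d=(-14,20) right/bottom  bias=-1
  edge (2, 20)→(2, 18): d=(0,-2) top-left  bias=+0
    (5,3)@(11, 7): e=[8,2,18] → █
    (6,3)@(13, 7): e=[44,-38,22] → ·
    (4,4)@(9, 9): e=[0,14,14] → █  [on edge]
    (5,4)@(11, 9): e=[36,-26,18] → ·
    (4,5)@(9, 11): e=[28,-14,14] → ·
    (2,7)@(5, 15): e=[12,10,6] → █
    (3,7)@(7, 15): e=[48,-30,10] → ·
    (1,8)@(3, 17): e=[4,22,2] → █
    (2,8)@(5, 17): e=[40,-18,6] → ·
    (1,9)@(3, 19): e=[32,-6,2] → ·
  covered (4 px):
    · · · · · · · ·
    · · · · · · · ·
    · · · · · · · ·
    · · · · · █ · ·
    · · · · █ · · ·
    · · · · · · · ·
    · · · · · · · ·
    · · █ · · · · ·
    · █ · · · · · ·
    · · · · · · · ·
    · · · · · · · ·
    · · · · · · · ·

Answer: "outside"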